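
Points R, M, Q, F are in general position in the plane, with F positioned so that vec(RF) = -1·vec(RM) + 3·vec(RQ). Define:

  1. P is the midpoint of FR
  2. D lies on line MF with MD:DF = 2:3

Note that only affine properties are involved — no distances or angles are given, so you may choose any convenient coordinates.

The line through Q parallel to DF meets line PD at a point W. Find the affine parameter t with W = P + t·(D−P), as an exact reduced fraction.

Set R = (0, 0), M = (1, 0), Q = (0, 1), F = (-1, 3); any affine frame gives the same invariant.
1. P is the midpoint of FR ⇒ P = (-1/2, 3/2)
2. D lies on line MF with MD:DF = 2:3 ⇒ D = (1/5, 6/5)
through Q parallel to DF: direction (-6/5, 9/5); meets PD at W = (-4/15, 7/5)
W = P + t·(D−P) with t = 1/3

t = 1/3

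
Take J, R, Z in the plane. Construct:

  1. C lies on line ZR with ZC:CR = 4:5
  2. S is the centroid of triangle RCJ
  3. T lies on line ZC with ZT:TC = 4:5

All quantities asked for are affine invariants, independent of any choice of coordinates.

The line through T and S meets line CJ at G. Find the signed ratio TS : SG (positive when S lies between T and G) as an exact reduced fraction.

Choose coordinates J = (0, 0), R = (1, 0), Z = (0, 1).
1. C lies on line ZR with ZC:CR = 4:5 ⇒ C = (4/9, 5/9)
2. S is the centroid of triangle RCJ ⇒ S = (13/27, 5/27)
3. T lies on line ZC with ZT:TC = 4:5 ⇒ T = (16/81, 65/81)
line TS meets CJ at G = (68/189, 85/189)
S = T + t·(G−T) with t = 7/4, so TS:SG = 7/4:-3/4

TS:SG = -7/3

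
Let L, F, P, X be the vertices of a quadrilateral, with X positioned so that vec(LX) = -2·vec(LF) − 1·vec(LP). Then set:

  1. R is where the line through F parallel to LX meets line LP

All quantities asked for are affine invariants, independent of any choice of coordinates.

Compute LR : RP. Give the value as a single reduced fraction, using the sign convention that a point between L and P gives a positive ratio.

Choose coordinates L = (0, 0), F = (1, 0), P = (0, 1), X = (-2, -1).
1. R is where the line through F parallel to LX meets line LP ⇒ R = (0, -1/2)
R = L + t·(P−L) with t = -1/2, so LR:RP = t:(1−t) = -1/2:3/2

LR:RP = -1/3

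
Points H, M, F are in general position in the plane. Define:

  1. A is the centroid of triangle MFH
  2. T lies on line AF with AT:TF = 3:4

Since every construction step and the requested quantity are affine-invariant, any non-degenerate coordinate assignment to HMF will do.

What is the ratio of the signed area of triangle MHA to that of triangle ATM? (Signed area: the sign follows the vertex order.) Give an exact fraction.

Choose coordinates H = (0, 0), M = (1, 0), F = (0, 1).
1. A is the centroid of triangle MFH ⇒ A = (1/3, 1/3)
2. T lies on line AF with AT:TF = 3:4 ⇒ T = (4/21, 13/21)
2·[MHA] = -1/3, 2·[ATM] = -1/7
[MHA]:[ATM] = -1/3:-1/7 = 7/3

[MHA]:[ATM] = 7/3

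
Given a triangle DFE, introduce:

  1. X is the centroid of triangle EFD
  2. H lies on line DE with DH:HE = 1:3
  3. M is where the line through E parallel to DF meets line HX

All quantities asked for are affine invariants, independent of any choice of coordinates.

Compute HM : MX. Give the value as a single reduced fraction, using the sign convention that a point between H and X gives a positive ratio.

Set D = (0, 0), F = (1, 0), E = (0, 1); any affine frame gives the same invariant.
1. X is the centroid of triangle EFD ⇒ X = (1/3, 1/3)
2. H lies on line DE with DH:HE = 1:3 ⇒ H = (0, 1/4)
3. M is where the line through E parallel to DF meets line HX ⇒ M = (3, 1)
M = H + t·(X−H) with t = 9, so HM:MX = t:(1−t) = 9:-8

HM:MX = -9/8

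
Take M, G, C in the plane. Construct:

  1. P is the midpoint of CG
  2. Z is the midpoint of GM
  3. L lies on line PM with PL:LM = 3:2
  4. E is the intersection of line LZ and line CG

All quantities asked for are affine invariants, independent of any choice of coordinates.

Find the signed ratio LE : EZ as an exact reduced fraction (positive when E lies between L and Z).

LE:EZ = -6/5

Set M = (0, 0), G = (1, 0), C = (0, 1); any affine frame gives the same invariant.
1. P is the midpoint of CG ⇒ P = (1/2, 1/2)
2. Z is the midpoint of GM ⇒ Z = (1/2, 0)
3. L lies on line PM with PL:LM = 3:2 ⇒ L = (1/5, 1/5)
4. E is the intersection of line LZ and line CG ⇒ E = (2, -1)
E = L + t·(Z−L) with t = 6, so LE:EZ = t:(1−t) = 6:-5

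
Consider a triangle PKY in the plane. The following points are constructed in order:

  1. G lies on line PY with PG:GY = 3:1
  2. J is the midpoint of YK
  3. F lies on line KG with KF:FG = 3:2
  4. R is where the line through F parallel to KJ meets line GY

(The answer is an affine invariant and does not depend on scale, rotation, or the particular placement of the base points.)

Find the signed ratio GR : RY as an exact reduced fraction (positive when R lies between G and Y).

GR:RY = 2/3

Set P = (0, 0), K = (1, 0), Y = (0, 1); any affine frame gives the same invariant.
1. G lies on line PY with PG:GY = 3:1 ⇒ G = (0, 3/4)
2. J is the midpoint of YK ⇒ J = (1/2, 1/2)
3. F lies on line KG with KF:FG = 3:2 ⇒ F = (2/5, 9/20)
4. R is where the line through F parallel to KJ meets line GY ⇒ R = (0, 17/20)
R = G + t·(Y−G) with t = 2/5, so GR:RY = t:(1−t) = 2/5:3/5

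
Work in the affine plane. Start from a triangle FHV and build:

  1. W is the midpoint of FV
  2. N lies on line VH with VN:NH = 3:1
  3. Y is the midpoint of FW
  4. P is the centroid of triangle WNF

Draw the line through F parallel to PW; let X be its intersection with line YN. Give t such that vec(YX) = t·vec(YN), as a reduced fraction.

t = -1/3

Set F = (0, 0), H = (1, 0), V = (0, 1); any affine frame gives the same invariant.
1. W is the midpoint of FV ⇒ W = (0, 1/2)
2. N lies on line VH with VN:NH = 3:1 ⇒ N = (3/4, 1/4)
3. Y is the midpoint of FW ⇒ Y = (0, 1/4)
4. P is the centroid of triangle WNF ⇒ P = (1/4, 1/4)
through F parallel to PW: direction (-1/4, 1/4); meets YN at X = (-1/4, 1/4)
X = Y + t·(N−Y) with t = -1/3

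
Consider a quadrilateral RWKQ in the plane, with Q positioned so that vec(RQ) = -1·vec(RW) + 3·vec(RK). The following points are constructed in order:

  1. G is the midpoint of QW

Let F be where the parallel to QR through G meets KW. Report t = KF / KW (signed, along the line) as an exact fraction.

t = 1/4

Work in coordinates with R = (0, 0), W = (1, 0), K = (0, 1), Q = (-1, 3).
1. G is the midpoint of QW ⇒ G = (0, 3/2)
through G parallel to QR: direction (1, -3); meets KW at F = (1/4, 3/4)
F = K + t·(W−K) with t = 1/4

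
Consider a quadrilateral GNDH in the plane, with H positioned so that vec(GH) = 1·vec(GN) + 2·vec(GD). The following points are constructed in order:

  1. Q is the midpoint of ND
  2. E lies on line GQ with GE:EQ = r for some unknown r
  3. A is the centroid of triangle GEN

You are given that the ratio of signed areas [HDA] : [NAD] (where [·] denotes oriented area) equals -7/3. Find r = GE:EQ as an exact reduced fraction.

Assign G = (0, 0), N = (1, 0), D = (0, 1), H = (1, 2) — the answer is frame-independent, so this choice is without loss of generality.
1. Q is the midpoint of ND ⇒ Q = (1/2, 1/2)
2. With GE:EQ = r, write λ = r/(r+1) so E = G + λ·(Q−G); E is affine-linear in λ
3. A is the centroid of triangle GEN ⇒ A is an affine combination of earlier points and hence also affine-linear in λ
Every point depending on E is an affine combination of E and λ-independent points, so each such coordinate is linear in λ; the λ² term in each signed area is a multiple of (Q−G)×(Q−G) = 0, so 2·[HDA] and 2·[NAD] are each linear in λ. Evaluating at λ=0 and λ=1:
  2·[HDA] = 4/3,   2·[NAD] = 1/3·λ − 2/3
So [HDA]:[NAD] = (4/3) / (1/3·λ − 2/3). Setting this equal to -7/3:
  4/3 = -7/3·(1/3·λ − 2/3)  ⇒  λ = 2/7
Then r = λ/(1−λ) = (2/7)/(5/7) = 2/5. Check: with r = 2/5, E = (1/7, 1/7) and [HDA]:[NAD] = -7/3 as required.

r = 2/5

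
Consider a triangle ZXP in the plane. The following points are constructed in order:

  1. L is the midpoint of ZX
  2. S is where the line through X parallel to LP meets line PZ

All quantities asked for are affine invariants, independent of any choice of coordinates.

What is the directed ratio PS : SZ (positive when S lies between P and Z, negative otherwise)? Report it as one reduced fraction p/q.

PS:SZ = -1/2

Set Z = (0, 0), X = (1, 0), P = (0, 1); any affine frame gives the same invariant.
1. L is the midpoint of ZX ⇒ L = (1/2, 0)
2. S is where the line through X parallel to LP meets line PZ ⇒ S = (0, 2)
S = P + t·(Z−P) with t = -1, so PS:SZ = t:(1−t) = -1:2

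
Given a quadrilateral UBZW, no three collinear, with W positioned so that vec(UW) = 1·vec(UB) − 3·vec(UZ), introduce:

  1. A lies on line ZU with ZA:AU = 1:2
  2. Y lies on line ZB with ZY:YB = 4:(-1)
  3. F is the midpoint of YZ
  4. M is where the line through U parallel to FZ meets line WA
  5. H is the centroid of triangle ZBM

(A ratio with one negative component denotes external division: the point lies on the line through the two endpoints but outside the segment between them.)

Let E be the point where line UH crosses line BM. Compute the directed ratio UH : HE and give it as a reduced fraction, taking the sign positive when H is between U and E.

UH:HE = -1/4

Assign U = (0, 0), B = (1, 0), Z = (0, 1), W = (1, -3) — the answer is frame-independent, so this choice is without loss of generality.
1. A lies on line ZU with ZA:AU = 1:2 ⇒ A = (0, 2/3)
2. Y lies on line ZB with ZY:YB = 4:(-1) ⇒ Y = (4/3, -1/3)
3. F is the midpoint of YZ ⇒ F = (2/3, 1/3)
4. M is where the line through U parallel to FZ meets line WA ⇒ M = (1/4, -1/4)
5. H is the centroid of triangle ZBM ⇒ H = (5/12, 1/4)
line UH meets BM at E = (-5/4, -3/4)
H = U + t·(E−U) with t = -1/3, so UH:HE = -1/3:4/3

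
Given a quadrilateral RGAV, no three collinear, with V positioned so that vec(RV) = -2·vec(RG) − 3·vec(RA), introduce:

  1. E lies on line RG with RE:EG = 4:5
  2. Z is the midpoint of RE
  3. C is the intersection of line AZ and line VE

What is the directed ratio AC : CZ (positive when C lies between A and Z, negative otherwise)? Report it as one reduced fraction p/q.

Work in coordinates with R = (0, 0), G = (1, 0), A = (0, 1), V = (-2, -3).
1. E lies on line RG with RE:EG = 4:5 ⇒ E = (4/9, 0)
2. Z is the midpoint of RE ⇒ Z = (2/9, 0)
3. C is the intersection of line AZ and line VE ⇒ C = (17/63, -3/14)
C = A + t·(Z−A) with t = 17/14, so AC:CZ = t:(1−t) = 17/14:-3/14

AC:CZ = -17/3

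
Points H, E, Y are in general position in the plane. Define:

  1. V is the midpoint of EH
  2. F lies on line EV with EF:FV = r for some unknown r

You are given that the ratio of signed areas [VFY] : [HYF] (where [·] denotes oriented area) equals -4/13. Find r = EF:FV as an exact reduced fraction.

r = 5/4

Work in coordinates with H = (0, 0), E = (1, 0), Y = (0, 1).
1. V is the midpoint of EH ⇒ V = (1/2, 0)
2. With EF:FV = r, write λ = r/(r+1) so F = E + λ·(V−E); F is affine-linear in λ
Every point depending on F is an affine combination of F and λ-independent points, so each such coordinate is linear in λ; the λ² term in each signed area is a multiple of (V−E)×(V−E) = 0, so 2·[VFY] and 2·[HYF] are each linear in λ. Evaluating at λ=0 and λ=1:
  2·[VFY] = -1/2·λ + 1/2,   2·[HYF] = 1/2·λ − 1
So [VFY]:[HYF] = (-1/2·λ + 1/2) / (1/2·λ − 1). Setting this equal to -4/13:
  -1/2·λ + 1/2 = -4/13·(1/2·λ − 1)  ⇒  λ = 5/9
Then r = λ/(1−λ) = (5/9)/(4/9) = 5/4. Check: with r = 5/4, F = (13/18, 0) and [VFY]:[HYF] = -4/13 as required.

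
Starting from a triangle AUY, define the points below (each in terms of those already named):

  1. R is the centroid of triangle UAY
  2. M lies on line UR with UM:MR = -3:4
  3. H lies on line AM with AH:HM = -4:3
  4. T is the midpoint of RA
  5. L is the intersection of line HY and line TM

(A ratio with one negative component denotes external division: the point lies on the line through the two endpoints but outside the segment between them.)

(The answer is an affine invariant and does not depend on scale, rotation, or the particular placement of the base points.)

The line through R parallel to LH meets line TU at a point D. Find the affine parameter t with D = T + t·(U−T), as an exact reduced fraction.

t = 17/13

Assign A = (0, 0), U = (1, 0), Y = (0, 1) — the answer is frame-independent, so this choice is without loss of generality.
1. R is the centroid of triangle UAY ⇒ R = (1/3, 1/3)
2. M lies on line UR with UM:MR = -3:4 ⇒ M = (3, -1)
3. H lies on line AM with AH:HM = -4:3 ⇒ H = (12, -4)
4. T is the midpoint of RA ⇒ T = (1/6, 1/6)
5. L is the intersection of line HY and line TM ⇒ L = (156, -64)
through R parallel to LH: direction (-144, 60); meets TU at D = (49/39, -2/39)
D = T + t·(U−T) with t = 17/13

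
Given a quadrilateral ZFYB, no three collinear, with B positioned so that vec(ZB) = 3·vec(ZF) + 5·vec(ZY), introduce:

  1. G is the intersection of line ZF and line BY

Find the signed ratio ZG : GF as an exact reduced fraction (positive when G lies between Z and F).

ZG:GF = -3/7

Assign Z = (0, 0), F = (1, 0), Y = (0, 1), B = (3, 5) — the answer is frame-independent, so this choice is without loss of generality.
1. G is the intersection of line ZF and line BY ⇒ G = (-3/4, 0)
G = Z + t·(F−Z) with t = -3/4, so ZG:GF = t:(1−t) = -3/4:7/4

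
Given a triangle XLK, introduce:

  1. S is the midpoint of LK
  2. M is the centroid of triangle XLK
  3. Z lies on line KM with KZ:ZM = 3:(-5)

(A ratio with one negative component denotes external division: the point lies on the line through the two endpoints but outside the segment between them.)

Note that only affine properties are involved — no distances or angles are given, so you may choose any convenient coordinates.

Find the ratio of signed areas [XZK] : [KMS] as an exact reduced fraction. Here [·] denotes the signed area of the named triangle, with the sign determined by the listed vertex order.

Set X = (0, 0), L = (1, 0), K = (0, 1); any affine frame gives the same invariant.
1. S is the midpoint of LK ⇒ S = (1/2, 1/2)
2. M is the centroid of triangle XLK ⇒ M = (1/3, 1/3)
3. Z lies on line KM with KZ:ZM = 3:(-5) ⇒ Z = (-1/2, 2)
2·[XZK] = -1/2, 2·[KMS] = 1/6
[XZK]:[KMS] = -1/2:1/6 = -3

[XZK]:[KMS] = -3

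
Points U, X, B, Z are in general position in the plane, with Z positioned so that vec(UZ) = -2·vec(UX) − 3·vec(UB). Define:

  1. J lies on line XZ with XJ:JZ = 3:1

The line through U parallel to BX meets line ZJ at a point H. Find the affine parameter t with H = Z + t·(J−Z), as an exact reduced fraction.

t = 10/3

Work in coordinates with U = (0, 0), X = (1, 0), B = (0, 1), Z = (-2, -3).
1. J lies on line XZ with XJ:JZ = 3:1 ⇒ J = (-5/4, -9/4)
through U parallel to BX: direction (1, -1); meets ZJ at H = (1/2, -1/2)
H = Z + t·(J−Z) with t = 10/3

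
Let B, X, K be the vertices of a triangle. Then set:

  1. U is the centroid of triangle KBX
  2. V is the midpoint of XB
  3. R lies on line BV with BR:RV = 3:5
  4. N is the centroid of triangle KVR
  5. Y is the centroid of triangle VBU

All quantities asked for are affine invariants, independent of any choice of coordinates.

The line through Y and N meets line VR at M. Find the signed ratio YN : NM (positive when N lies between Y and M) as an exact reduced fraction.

Set B = (0, 0), X = (1, 0), K = (0, 1); any affine frame gives the same invariant.
1. U is the centroid of triangle KBX ⇒ U = (1/3, 1/3)
2. V is the midpoint of XB ⇒ V = (1/2, 0)
3. R lies on line BV with BR:RV = 3:5 ⇒ R = (3/16, 0)
4. N is the centroid of triangle KVR ⇒ N = (11/48, 1/3)
5. Y is the centroid of triangle VBU ⇒ Y = (5/18, 1/9)
line YN meets VR at M = (29/96, 0)
N = Y + t·(M−Y) with t = -2, so YN:NM = -2:3

YN:NM = -2/3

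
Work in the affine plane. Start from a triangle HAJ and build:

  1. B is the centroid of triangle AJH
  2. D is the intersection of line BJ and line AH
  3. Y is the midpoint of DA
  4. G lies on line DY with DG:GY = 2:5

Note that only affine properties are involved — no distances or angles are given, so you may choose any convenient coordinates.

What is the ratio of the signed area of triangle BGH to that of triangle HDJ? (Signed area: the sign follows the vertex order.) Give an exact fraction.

[BGH]:[HDJ] = -8/21

Work in coordinates with H = (0, 0), A = (1, 0), J = (0, 1).
1. B is the centroid of triangle AJH ⇒ B = (1/3, 1/3)
2. D is the intersection of line BJ and line AH ⇒ D = (1/2, 0)
3. Y is the midpoint of DA ⇒ Y = (3/4, 0)
4. G lies on line DY with DG:GY = 2:5 ⇒ G = (4/7, 0)
2·[BGH] = -4/21, 2·[HDJ] = 1/2
[BGH]:[HDJ] = -4/21:1/2 = -8/21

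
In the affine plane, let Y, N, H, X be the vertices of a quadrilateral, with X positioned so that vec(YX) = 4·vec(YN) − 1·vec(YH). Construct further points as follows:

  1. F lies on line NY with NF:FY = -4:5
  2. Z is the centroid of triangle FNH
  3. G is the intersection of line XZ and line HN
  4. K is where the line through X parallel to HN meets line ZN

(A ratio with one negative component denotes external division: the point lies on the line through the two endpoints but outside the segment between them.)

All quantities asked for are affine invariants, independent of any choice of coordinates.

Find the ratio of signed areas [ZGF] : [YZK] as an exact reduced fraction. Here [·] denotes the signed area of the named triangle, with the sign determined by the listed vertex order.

[ZGF]:[YZK] = -40

Work in coordinates with Y = (0, 0), N = (1, 0), H = (0, 1), X = (4, -1).
1. F lies on line NY with NF:FY = -4:5 ⇒ F = (5, 0)
2. Z is the centroid of triangle FNH ⇒ Z = (2, 1/3)
3. G is the intersection of line XZ and line HN ⇒ G = (-2, 3)
4. K is where the line through X parallel to HN meets line ZN ⇒ K = (5/2, 1/2)
2·[ZGF] = -20/3, 2·[YZK] = 1/6
[ZGF]:[YZK] = -20/3:1/6 = -40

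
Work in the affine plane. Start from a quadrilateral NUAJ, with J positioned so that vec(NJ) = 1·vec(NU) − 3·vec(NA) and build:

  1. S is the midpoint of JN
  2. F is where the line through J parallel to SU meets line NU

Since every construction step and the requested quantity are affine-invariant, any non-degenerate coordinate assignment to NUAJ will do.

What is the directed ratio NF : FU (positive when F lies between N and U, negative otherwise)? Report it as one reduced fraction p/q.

Set N = (0, 0), U = (1, 0), A = (0, 1), J = (1, -3); any affine frame gives the same invariant.
1. S is the midpoint of JN ⇒ S = (1/2, -3/2)
2. F is where the line through J parallel to SU meets line NU ⇒ F = (2, 0)
F = N + t·(U−N) with t = 2, so NF:FU = t:(1−t) = 2:-1

NF:FU = -2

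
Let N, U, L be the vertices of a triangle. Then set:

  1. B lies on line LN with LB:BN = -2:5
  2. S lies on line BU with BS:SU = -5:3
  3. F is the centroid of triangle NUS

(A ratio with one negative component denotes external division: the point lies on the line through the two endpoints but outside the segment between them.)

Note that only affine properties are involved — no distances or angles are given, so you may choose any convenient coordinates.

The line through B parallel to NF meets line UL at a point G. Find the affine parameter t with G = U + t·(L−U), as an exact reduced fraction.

t = 10/3

Assign N = (0, 0), U = (1, 0), L = (0, 1) — the answer is frame-independent, so this choice is without loss of generality.
1. B lies on line LN with LB:BN = -2:5 ⇒ B = (0, 5/3)
2. S lies on line BU with BS:SU = -5:3 ⇒ S = (5/2, -5/2)
3. F is the centroid of triangle NUS ⇒ F = (7/6, -5/6)
through B parallel to NF: direction (7/6, -5/6); meets UL at G = (-7/3, 10/3)
G = U + t·(L−U) with t = 10/3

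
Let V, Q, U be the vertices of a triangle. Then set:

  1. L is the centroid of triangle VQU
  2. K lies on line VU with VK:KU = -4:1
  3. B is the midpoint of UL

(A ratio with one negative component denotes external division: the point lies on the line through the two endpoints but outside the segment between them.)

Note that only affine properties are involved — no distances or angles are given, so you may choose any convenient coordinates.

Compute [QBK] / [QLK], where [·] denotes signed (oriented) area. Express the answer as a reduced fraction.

Set V = (0, 0), Q = (1, 0), U = (0, 1); any affine frame gives the same invariant.
1. L is the centroid of triangle VQU ⇒ L = (1/3, 1/3)
2. K lies on line VU with VK:KU = -4:1 ⇒ K = (0, 4/3)
3. B is the midpoint of UL ⇒ B = (1/6, 2/3)
2·[QBK] = -4/9, 2·[QLK] = -5/9
[QBK]:[QLK] = -4/9:-5/9 = 4/5

[QBK]:[QLK] = 4/5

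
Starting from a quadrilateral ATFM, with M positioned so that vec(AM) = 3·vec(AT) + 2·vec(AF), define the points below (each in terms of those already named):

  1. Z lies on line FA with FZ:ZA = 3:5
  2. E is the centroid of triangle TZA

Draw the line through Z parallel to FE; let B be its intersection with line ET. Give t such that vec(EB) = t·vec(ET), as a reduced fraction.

t = -3/11

Work in coordinates with A = (0, 0), T = (1, 0), F = (0, 1), M = (3, 2).
1. Z lies on line FA with FZ:ZA = 3:5 ⇒ Z = (0, 5/8)
2. E is the centroid of triangle TZA ⇒ E = (1/3, 5/24)
through Z parallel to FE: direction (1/3, -19/24); meets ET at B = (5/33, 35/132)
B = E + t·(T−E) with t = -3/11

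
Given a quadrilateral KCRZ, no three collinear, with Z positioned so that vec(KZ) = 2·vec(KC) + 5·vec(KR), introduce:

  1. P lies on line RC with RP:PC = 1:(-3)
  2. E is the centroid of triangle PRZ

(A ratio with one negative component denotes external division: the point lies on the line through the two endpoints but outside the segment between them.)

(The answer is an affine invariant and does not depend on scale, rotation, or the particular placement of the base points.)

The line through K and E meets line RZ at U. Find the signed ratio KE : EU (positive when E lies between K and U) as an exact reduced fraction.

KE:EU = -3

Assign K = (0, 0), C = (1, 0), R = (0, 1), Z = (2, 5) — the answer is frame-independent, so this choice is without loss of generality.
1. P lies on line RC with RP:PC = 1:(-3) ⇒ P = (-1/2, 3/2)
2. E is the centroid of triangle PRZ ⇒ E = (1/2, 5/2)
line KE meets RZ at U = (1/3, 5/3)
E = K + t·(U−K) with t = 3/2, so KE:EU = 3/2:-1/2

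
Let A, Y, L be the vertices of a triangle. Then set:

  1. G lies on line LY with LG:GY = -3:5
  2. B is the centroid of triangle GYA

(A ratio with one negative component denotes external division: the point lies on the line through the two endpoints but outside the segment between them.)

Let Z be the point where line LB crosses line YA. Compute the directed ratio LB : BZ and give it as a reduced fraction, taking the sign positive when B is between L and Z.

Assign A = (0, 0), Y = (1, 0), L = (0, 1) — the answer is frame-independent, so this choice is without loss of generality.
1. G lies on line LY with LG:GY = -3:5 ⇒ G = (-3/2, 5/2)
2. B is the centroid of triangle GYA ⇒ B = (-1/6, 5/6)
line LB meets YA at Z = (-1, 0)
B = L + t·(Z−L) with t = 1/6, so LB:BZ = 1/6:5/6

LB:BZ = 1/5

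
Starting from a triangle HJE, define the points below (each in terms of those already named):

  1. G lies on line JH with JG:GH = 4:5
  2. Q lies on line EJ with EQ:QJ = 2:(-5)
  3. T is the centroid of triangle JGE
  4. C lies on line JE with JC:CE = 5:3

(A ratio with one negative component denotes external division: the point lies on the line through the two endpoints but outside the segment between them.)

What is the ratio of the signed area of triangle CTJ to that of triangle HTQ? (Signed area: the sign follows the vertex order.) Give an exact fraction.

Set H = (0, 0), J = (1, 0), E = (0, 1); any affine frame gives the same invariant.
1. G lies on line JH with JG:GH = 4:5 ⇒ G = (5/9, 0)
2. Q lies on line EJ with EQ:QJ = 2:(-5) ⇒ Q = (-2/3, 5/3)
3. T is the centroid of triangle JGE ⇒ T = (14/27, 1/3)
4. C lies on line JE with JC:CE = 5:3 ⇒ C = (3/8, 5/8)
2·[CTJ] = 5/54, 2·[HTQ] = 88/81
[CTJ]:[HTQ] = 5/54:88/81 = 15/176

[CTJ]:[HTQ] = 15/176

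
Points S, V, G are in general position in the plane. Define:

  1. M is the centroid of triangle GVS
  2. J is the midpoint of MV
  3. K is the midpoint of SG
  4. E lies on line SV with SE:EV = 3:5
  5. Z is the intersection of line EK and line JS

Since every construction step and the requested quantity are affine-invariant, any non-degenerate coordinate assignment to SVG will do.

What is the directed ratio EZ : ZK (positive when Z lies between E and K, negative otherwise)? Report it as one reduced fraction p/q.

EZ:ZK = 3/16

Assign S = (0, 0), V = (1, 0), G = (0, 1) — the answer is frame-independent, so this choice is without loss of generality.
1. M is the centroid of triangle GVS ⇒ M = (1/3, 1/3)
2. J is the midpoint of MV ⇒ J = (2/3, 1/6)
3. K is the midpoint of SG ⇒ K = (0, 1/2)
4. E lies on line SV with SE:EV = 3:5 ⇒ E = (3/8, 0)
5. Z is the intersection of line EK and line JS ⇒ Z = (6/19, 3/38)
Z = E + t·(K−E) with t = 3/19, so EZ:ZK = t:(1−t) = 3/19:16/19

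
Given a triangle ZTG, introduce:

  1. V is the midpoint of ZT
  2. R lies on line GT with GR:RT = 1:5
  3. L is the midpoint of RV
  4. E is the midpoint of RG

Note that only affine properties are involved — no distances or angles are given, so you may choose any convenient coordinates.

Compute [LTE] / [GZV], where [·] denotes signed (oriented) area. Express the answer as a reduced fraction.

Assign Z = (0, 0), T = (1, 0), G = (0, 1) — the answer is frame-independent, so this choice is without loss of generality.
1. V is the midpoint of ZT ⇒ V = (1/2, 0)
2. R lies on line GT with GR:RT = 1:5 ⇒ R = (1/6, 5/6)
3. L is the midpoint of RV ⇒ L = (1/3, 5/12)
4. E is the midpoint of RG ⇒ E = (1/12, 11/12)
2·[LTE] = 11/48, 2·[GZV] = 1/2
[LTE]:[GZV] = 11/48:1/2 = 11/24

[LTE]:[GZV] = 11/24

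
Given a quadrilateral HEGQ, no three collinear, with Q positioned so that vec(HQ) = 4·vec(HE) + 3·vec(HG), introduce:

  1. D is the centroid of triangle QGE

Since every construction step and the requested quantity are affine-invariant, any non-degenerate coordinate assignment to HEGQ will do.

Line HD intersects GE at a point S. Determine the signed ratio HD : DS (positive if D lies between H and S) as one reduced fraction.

HD:DS = -3/2

Work in coordinates with H = (0, 0), E = (1, 0), G = (0, 1), Q = (4, 3).
1. D is the centroid of triangle QGE ⇒ D = (5/3, 4/3)
line HD meets GE at S = (5/9, 4/9)
D = H + t·(S−H) with t = 3, so HD:DS = 3:-2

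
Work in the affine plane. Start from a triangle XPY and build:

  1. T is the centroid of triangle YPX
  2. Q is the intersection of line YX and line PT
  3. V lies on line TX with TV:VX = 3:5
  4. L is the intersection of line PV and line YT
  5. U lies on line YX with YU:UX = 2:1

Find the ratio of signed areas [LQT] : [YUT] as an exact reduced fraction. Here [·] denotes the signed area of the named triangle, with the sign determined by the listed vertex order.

[LQT]:[YUT] = -9/44

Assign X = (0, 0), P = (1, 0), Y = (0, 1) — the answer is frame-independent, so this choice is without loss of generality.
1. T is the centroid of triangle YPX ⇒ T = (1/3, 1/3)
2. Q is the intersection of line YX and line PT ⇒ Q = (0, 1/2)
3. V lies on line TX with TV:VX = 3:5 ⇒ V = (5/24, 5/24)
4. L is the intersection of line PV and line YT ⇒ L = (14/33, 5/33)
5. U lies on line YX with YU:UX = 2:1 ⇒ U = (0, 1/3)
2·[LQT] = -1/22, 2·[YUT] = 2/9
[LQT]:[YUT] = -1/22:2/9 = -9/44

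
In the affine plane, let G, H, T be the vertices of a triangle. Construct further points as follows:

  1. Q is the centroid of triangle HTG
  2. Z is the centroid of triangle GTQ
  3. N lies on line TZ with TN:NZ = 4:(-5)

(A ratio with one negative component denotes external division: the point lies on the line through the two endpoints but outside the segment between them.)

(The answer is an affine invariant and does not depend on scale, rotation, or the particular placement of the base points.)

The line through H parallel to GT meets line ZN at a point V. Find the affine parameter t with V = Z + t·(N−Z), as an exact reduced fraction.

t = -8/5

Assign G = (0, 0), H = (1, 0), T = (0, 1) — the answer is frame-independent, so this choice is without loss of generality.
1. Q is the centroid of triangle HTG ⇒ Q = (1/3, 1/3)
2. Z is the centroid of triangle GTQ ⇒ Z = (1/9, 4/9)
3. N lies on line TZ with TN:NZ = 4:(-5) ⇒ N = (-4/9, 29/9)
through H parallel to GT: direction (0, 1); meets ZN at V = (1, -4)
V = Z + t·(N−Z) with t = -8/5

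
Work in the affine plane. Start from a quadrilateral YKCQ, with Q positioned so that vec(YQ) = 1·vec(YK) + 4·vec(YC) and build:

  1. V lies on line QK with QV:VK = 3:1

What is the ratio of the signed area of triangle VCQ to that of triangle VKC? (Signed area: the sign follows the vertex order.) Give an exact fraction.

[VCQ]:[VKC] = 3

Set Y = (0, 0), K = (1, 0), C = (0, 1), Q = (1, 4); any affine frame gives the same invariant.
1. V lies on line QK with QV:VK = 3:1 ⇒ V = (1, 1)
2·[VCQ] = -3, 2·[VKC] = -1
[VCQ]:[VKC] = -3:-1 = 3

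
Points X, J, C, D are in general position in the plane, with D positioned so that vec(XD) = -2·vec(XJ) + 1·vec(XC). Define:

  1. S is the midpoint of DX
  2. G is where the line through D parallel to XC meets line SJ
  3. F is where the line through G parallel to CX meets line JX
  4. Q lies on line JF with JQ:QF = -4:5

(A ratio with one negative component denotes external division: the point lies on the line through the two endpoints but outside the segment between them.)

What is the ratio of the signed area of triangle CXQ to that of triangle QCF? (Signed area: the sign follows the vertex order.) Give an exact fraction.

[CXQ]:[QCF] = 13/15

Work in coordinates with X = (0, 0), J = (1, 0), C = (0, 1), D = (-2, 1).
1. S is the midpoint of DX ⇒ S = (-1, 1/2)
2. G is where the line through D parallel to XC meets line SJ ⇒ G = (-2, 3/4)
3. F is where the line through G parallel to CX meets line JX ⇒ F = (-2, 0)
4. Q lies on line JF with JQ:QF = -4:5 ⇒ Q = (13, 0)
2·[CXQ] = 13, 2·[QCF] = 15
[CXQ]:[QCF] = 13:15 = 13/15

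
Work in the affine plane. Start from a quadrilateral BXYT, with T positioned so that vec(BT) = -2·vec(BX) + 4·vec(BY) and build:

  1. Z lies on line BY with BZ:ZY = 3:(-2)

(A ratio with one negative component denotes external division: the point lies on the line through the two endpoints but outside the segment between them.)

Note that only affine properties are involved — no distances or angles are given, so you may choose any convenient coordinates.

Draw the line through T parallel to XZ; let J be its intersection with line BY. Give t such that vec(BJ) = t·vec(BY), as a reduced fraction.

Set B = (0, 0), X = (1, 0), Y = (0, 1), T = (-2, 4); any affine frame gives the same invariant.
1. Z lies on line BY with BZ:ZY = 3:(-2) ⇒ Z = (0, 3)
through T parallel to XZ: direction (-1, 3); meets BY at J = (0, -2)
J = B + t·(Y−B) with t = -2

t = -2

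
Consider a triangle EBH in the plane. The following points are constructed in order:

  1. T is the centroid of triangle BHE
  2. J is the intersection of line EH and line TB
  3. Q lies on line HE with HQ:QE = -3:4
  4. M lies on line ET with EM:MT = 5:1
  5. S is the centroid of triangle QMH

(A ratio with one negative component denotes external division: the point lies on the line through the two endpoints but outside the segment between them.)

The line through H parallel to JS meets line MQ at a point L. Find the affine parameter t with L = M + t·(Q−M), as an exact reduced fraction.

t = 3/5

Choose coordinates E = (0, 0), B = (1, 0), H = (0, 1).
1. T is the centroid of triangle BHE ⇒ T = (1/3, 1/3)
2. J is the intersection of line EH and line TB ⇒ J = (0, 1/2)
3. Q lies on line HE with HQ:QE = -3:4 ⇒ Q = (0, 4)
4. M lies on line ET with EM:MT = 5:1 ⇒ M = (5/18, 5/18)
5. S is the centroid of triangle QMH ⇒ S = (5/54, 95/54)
through H parallel to JS: direction (5/54, 34/27); meets MQ at L = (1/9, 113/45)
L = M + t·(Q−M) with t = 3/5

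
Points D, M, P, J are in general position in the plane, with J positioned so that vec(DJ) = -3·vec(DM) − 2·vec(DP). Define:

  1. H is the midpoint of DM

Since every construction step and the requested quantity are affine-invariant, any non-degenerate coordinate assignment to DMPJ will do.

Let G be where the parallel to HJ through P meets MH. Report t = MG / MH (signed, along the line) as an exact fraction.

Assign D = (0, 0), M = (1, 0), P = (0, 1), J = (-3, -2) — the answer is frame-independent, so this choice is without loss of generality.
1. H is the midpoint of DM ⇒ H = (1/2, 0)
through P parallel to HJ: direction (-7/2, -2); meets MH at G = (-7/4, 0)
G = M + t·(H−M) with t = 11/2

t = 11/2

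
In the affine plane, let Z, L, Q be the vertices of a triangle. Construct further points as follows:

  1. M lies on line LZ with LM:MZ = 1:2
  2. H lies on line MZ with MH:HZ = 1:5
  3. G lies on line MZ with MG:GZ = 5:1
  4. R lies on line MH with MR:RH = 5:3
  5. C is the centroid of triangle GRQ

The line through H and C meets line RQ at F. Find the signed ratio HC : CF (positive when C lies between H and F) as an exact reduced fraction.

Assign Z = (0, 0), L = (1, 0), Q = (0, 1) — the answer is frame-independent, so this choice is without loss of generality.
1. M lies on line LZ with LM:MZ = 1:2 ⇒ M = (2/3, 0)
2. H lies on line MZ with MH:HZ = 1:5 ⇒ H = (5/9, 0)
3. G lies on line MZ with MG:GZ = 5:1 ⇒ G = (1/9, 0)
4. R lies on line MH with MR:RH = 5:3 ⇒ R = (43/72, 0)
5. C is the centroid of triangle GRQ ⇒ C = (17/72, 1/3)
line HC meets RQ at F = (1247/1872, -3/26)
C = H + t·(F−H) with t = -26/9, so HC:CF = -26/9:35/9

HC:CF = -26/35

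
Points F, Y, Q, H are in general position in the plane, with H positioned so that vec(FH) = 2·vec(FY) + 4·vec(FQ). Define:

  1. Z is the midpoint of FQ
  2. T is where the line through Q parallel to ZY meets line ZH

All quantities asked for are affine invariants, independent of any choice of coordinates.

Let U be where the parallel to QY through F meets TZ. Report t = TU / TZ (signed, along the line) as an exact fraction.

t = 20/11

Choose coordinates F = (0, 0), Y = (1, 0), Q = (0, 1), H = (2, 4).
1. Z is the midpoint of FQ ⇒ Z = (0, 1/2)
2. T is where the line through Q parallel to ZY meets line ZH ⇒ T = (2/9, 8/9)
through F parallel to QY: direction (1, -1); meets TZ at U = (-2/11, 2/11)
U = T + t·(Z−T) with t = 20/11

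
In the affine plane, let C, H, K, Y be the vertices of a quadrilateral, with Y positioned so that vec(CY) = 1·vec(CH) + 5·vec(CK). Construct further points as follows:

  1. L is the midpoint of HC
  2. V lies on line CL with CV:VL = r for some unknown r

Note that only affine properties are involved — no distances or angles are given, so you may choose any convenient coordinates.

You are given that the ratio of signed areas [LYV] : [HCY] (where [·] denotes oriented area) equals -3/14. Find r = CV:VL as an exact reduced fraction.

r = 4/3

Work in coordinates with C = (0, 0), H = (1, 0), K = (0, 1), Y = (1, 5).
1. L is the midpoint of HC ⇒ L = (1/2, 0)
2. With CV:VL = r, write λ = r/(r+1) so V = C + λ·(L−C); V is affine-linear in λ
Every point depending on V is an affine combination of V and λ-independent points, so each such coordinate is linear in λ; the λ² term in each signed area is a multiple of (L−C)×(L−C) = 0, so 2·[LYV] and 2·[HCY] are each linear in λ. Evaluating at λ=0 and λ=1:
  2·[LYV] = -5/2·λ + 5/2,   2·[HCY] = -5
So [LYV]:[HCY] = (-5/2·λ + 5/2) / (-5). Setting this equal to -3/14:
  -5/2·λ + 5/2 = -3/14·(-5)  ⇒  λ = 4/7
Then r = λ/(1−λ) = (4/7)/(3/7) = 4/3. Check: with r = 4/3, V = (2/7, 0) and [LYV]:[HCY] = -3/14 as required.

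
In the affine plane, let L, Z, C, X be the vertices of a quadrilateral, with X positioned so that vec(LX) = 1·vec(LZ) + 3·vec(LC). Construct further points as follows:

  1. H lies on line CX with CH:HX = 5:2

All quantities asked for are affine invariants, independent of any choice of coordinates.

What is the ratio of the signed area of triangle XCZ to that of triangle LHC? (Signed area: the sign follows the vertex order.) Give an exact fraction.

Choose coordinates L = (0, 0), Z = (1, 0), C = (0, 1), X = (1, 3).
1. H lies on line CX with CH:HX = 5:2 ⇒ H = (5/7, 17/7)
2·[XCZ] = 3, 2·[LHC] = 5/7
[XCZ]:[LHC] = 3:5/7 = 21/5

[XCZ]:[LHC] = 21/5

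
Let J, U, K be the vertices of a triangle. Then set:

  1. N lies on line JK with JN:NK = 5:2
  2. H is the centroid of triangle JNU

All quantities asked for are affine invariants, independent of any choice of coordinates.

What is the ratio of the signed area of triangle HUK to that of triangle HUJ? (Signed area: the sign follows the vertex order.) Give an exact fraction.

Set J = (0, 0), U = (1, 0), K = (0, 1); any affine frame gives the same invariant.
1. N lies on line JK with JN:NK = 5:2 ⇒ N = (0, 5/7)
2. H is the centroid of triangle JNU ⇒ H = (1/3, 5/21)
2·[HUK] = 3/7, 2·[HUJ] = -5/21
[HUK]:[HUJ] = 3/7:-5/21 = -9/5

[HUK]:[HUJ] = -9/5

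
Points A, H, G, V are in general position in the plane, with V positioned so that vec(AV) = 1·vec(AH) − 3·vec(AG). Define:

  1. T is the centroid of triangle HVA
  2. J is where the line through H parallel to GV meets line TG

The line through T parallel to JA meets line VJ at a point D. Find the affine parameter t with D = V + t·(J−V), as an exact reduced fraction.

t = 10/3

Choose coordinates A = (0, 0), H = (1, 0), G = (0, 1), V = (1, -3).
1. T is the centroid of triangle HVA ⇒ T = (2/3, -1)
2. J is where the line through H parallel to GV meets line TG ⇒ J = (3, -8)
through T parallel to JA: direction (-3, 8); meets VJ at D = (23/3, -59/3)
D = V + t·(J−V) with t = 10/3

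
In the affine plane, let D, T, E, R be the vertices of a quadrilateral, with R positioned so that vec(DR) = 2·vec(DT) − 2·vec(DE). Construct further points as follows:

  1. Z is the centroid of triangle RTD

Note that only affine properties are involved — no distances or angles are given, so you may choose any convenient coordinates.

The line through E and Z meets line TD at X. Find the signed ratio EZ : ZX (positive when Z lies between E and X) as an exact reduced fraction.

EZ:ZX = -5/2

Work in coordinates with D = (0, 0), T = (1, 0), E = (0, 1), R = (2, -2).
1. Z is the centroid of triangle RTD ⇒ Z = (1, -2/3)
line EZ meets TD at X = (3/5, 0)
Z = E + t·(X−E) with t = 5/3, so EZ:ZX = 5/3:-2/3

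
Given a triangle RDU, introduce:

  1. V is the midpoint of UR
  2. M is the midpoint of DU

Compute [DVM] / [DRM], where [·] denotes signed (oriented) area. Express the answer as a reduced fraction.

[DVM]:[DRM] = 1/2

Assign R = (0, 0), D = (1, 0), U = (0, 1) — the answer is frame-independent, so this choice is without loss of generality.
1. V is the midpoint of UR ⇒ V = (0, 1/2)
2. M is the midpoint of DU ⇒ M = (1/2, 1/2)
2·[DVM] = -1/4, 2·[DRM] = -1/2
[DVM]:[DRM] = -1/4:-1/2 = 1/2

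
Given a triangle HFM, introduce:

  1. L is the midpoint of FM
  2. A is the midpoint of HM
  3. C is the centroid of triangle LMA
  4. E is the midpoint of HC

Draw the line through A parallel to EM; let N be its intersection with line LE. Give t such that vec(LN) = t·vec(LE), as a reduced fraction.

t = 8/7

Work in coordinates with H = (0, 0), F = (1, 0), M = (0, 1).
1. L is the midpoint of FM ⇒ L = (1/2, 1/2)
2. A is the midpoint of HM ⇒ A = (0, 1/2)
3. C is the centroid of triangle LMA ⇒ C = (1/6, 2/3)
4. E is the midpoint of HC ⇒ E = (1/12, 1/3)
through A parallel to EM: direction (-1/12, 2/3); meets LE at N = (1/42, 13/42)
N = L + t·(E−L) with t = 8/7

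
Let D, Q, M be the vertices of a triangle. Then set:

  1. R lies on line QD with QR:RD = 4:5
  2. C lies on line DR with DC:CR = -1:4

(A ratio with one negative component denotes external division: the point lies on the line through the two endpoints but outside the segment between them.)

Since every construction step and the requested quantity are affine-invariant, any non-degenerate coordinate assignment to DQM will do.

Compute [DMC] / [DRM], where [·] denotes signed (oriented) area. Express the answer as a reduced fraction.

[DMC]:[DRM] = 1/3

Choose coordinates D = (0, 0), Q = (1, 0), M = (0, 1).
1. R lies on line QD with QR:RD = 4:5 ⇒ R = (5/9, 0)
2. C lies on line DR with DC:CR = -1:4 ⇒ C = (-5/27, 0)
2·[DMC] = 5/27, 2·[DRM] = 5/9
[DMC]:[DRM] = 5/27:5/9 = 1/3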